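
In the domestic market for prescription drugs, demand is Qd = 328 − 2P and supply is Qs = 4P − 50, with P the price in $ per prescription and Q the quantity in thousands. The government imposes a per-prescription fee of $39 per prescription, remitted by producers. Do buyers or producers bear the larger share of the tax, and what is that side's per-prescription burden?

Without the tax, 328 − 2P = 4P − 50 gives 6P = 378, so P* = $63 and Q* = 202.
With the tax collected from producers, supply shifts: Qs = 4(P − 39) − 50.
New equilibrium: buyers pay $89, producers receive $50, Q = 150. (Wedge: Pb − Ps = 39.)
Per-prescription burden: buyers $26, producers $13.
Buyers take the larger share because demand is less price-elastic here (demand slope 2 vs supply slope 4).

Buyers bear the larger share: $26 per prescription.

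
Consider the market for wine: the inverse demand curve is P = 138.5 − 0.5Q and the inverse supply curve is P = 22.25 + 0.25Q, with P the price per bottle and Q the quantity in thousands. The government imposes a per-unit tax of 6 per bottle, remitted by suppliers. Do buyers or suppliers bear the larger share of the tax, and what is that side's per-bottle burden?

Buyers bear the larger share: 4 per bottle.

Rewrite in direct form: Qd = 277 − 2P and Qs = 4P − 89.
Before the tax: set 277 − 2P = 4P − 89 → P* = 61, Q* = 155.
With the tax collected from suppliers, supply shifts: Qs = 4(P − 6) − 89.
Solving gives Q = 147 with buyers paying 65 and suppliers receiving 59 (the 6 wedge).
Per-bottle burden: buyers 4, suppliers 2.
Buyers take the larger share because demand is less price-elastic here (demand slope 2 vs supply slope 4).
The less price-elastic side of the market bears the larger share of a per-unit tax.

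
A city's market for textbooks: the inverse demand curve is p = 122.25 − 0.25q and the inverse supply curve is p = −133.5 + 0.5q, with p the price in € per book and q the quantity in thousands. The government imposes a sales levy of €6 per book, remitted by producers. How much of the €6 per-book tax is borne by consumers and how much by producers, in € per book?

Rewrite in direct form: qd = 489 − 4p and qs = 2p + 267.
Before the tax: set 489 − 4p = 2p + 267 → p* = €37, q* = 341.
With the tax collected from producers, supply shifts: qs = 2(p − 6) + 267.
New equilibrium: consumers pay €39, producers receive €33, q = 333. (Wedge: pb − ps = 6.)
Burden on consumers: €2; on producers: €4. (They sum to €6.)
The less price-elastic side of the market bears the larger share of a per-unit tax.

Consumers bear €2 per book; producers bear €4 per book.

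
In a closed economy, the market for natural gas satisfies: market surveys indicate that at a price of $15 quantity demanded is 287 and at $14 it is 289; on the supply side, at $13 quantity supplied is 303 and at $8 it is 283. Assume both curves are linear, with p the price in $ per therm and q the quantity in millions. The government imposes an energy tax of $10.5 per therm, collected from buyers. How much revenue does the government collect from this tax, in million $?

Tax revenue = $2950.5 million.

Demand slope: (289 − 287)/(14 − 15) = -2, so qd = 317 − 2p.
Supply slope: (283 − 303)/(8 − 13) = 4, so qs = 4p + 251.
Without the tax, 317 − 2p = 4p + 251 gives 6p = 66, so p* = $11 and q* = 295.
With the tax collected from buyers, demand (in seller-price terms) shifts: qd = 317 − 2(p + 10.5).
New equilibrium: buyers pay $18, sellers receive $7.5, q = 281. (Wedge: pb − ps = 10.5.)
Revenue = t · Q = 10.5 · 281 = $2950.5.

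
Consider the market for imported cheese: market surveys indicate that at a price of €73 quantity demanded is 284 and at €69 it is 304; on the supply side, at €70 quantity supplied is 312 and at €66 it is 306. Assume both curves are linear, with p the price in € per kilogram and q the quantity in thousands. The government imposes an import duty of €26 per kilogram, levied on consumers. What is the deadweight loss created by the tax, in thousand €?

Deadweight loss = €390 thousand.

Demand slope: (304 − 284)/(69 − 73) = -5, so qd = 649 − 5p.
Supply slope: (306 − 312)/(66 − 70) = 1.5, so qs = 1.5p + 207.
Without the tax, 649 − 5p = 1.5p + 207 gives 6.5p = 442, so p* = €68 and q* = 309.
With the tax collected from consumers, demand (in seller-price terms) shifts: qd = 649 − 5(p + 26).
Solving gives q = 279 with consumers paying €74 and suppliers receiving €48 (the €26 wedge).
Quantity falls by |ΔQ| = |309 − 279| = 30.
DWL = ½ · t · |ΔQ| = ½ · 26 · 30 = €390.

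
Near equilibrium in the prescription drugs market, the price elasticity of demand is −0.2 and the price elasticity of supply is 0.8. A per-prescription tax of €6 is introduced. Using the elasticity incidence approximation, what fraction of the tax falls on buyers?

Incidence ratio: buyers' share ≈ εs / (εs + |εd|) = 0.8 / (0.8 + 0.2) = 0.8.
Supply is the more elastic side, so buyers bear the larger share.

Buyers' share ≈ 0.8.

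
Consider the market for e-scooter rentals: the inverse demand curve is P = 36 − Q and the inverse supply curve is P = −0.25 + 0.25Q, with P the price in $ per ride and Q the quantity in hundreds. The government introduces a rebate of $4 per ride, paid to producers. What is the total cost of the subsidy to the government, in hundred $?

Rewrite in direct form: Qd = 36 − P and Qs = 4P + 1.
Without the subsidy, 36 − P = 4P + 1 gives 5P = 35, so P* = $7 and Q* = 29.
With a per-unit subsidy paid to producers, each receives P + 4 per unit sold, so supply becomes Qs = 4(P + 4) + 1.
New equilibrium: consumers pay $3.8, producers receive $7.8, Q = 32.2. (Wedge: Pb − Ps = −4.)
Outlay = t · Q = 4 · 32.2 = $128.8.

Government outlay = $128.8 hundred.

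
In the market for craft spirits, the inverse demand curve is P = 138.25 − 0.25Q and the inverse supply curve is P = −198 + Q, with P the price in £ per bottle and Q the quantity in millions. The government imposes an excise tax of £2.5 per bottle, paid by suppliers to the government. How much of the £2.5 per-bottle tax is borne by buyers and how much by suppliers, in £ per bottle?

Rewrite in direct form: Qd = 553 − 4P and Qs = P + 198.
Without the tax, 553 − 4P = P + 198 gives 5P = 355, so P* = £71 and Q* = 269.
With the tax collected from suppliers, supply shifts: Qs = (P − 2.5) + 198.
New equilibrium: buyers pay £71.5, suppliers receive £69, Q = 267. (Wedge: Pb − Ps = 2.5.)
Burden on buyers: £0.5; on suppliers: £2. (They sum to £2.5.)

Buyers bear £0.5 per bottle; suppliers bear £2 per bottle.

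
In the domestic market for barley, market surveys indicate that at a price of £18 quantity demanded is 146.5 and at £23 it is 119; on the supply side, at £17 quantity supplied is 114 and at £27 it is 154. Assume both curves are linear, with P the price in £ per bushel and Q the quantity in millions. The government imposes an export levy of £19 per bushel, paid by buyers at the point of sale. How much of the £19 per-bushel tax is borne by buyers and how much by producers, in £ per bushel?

Demand slope: (119 − 146.5)/(23 − 18) = -5.5, so Qd = 245.5 − 5.5P.
Supply slope: (154 − 114)/(27 − 17) = 4, so Qs = 4P + 46.
Without the tax, 245.5 − 5.5P = 4P + 46 gives 9.5P = 199.5, so P* = £21 and Q* = 130.
With the tax collected from buyers, demand (in seller-price terms) shifts: Qd = 245.5 − 5.5(P + 19).
Solving gives Q = 86 with buyers paying £29 and producers receiving £10 (the £19 wedge).
Burden on buyers: £8; on producers: £11. (They sum to £19.)
The less price-elastic side of the market bears the larger share of a per-unit tax.

Buyers bear £8 per bushel; producers bear £11 per bushel.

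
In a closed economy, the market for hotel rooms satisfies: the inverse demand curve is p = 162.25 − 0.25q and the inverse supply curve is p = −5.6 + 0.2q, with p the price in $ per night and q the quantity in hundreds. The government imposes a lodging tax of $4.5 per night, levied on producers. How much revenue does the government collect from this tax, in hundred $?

Inverting to q(p) form: qd = 649 − 4p; qs = 5p + 28.
Without the tax, 649 − 4p = 5p + 28 gives 9p = 621, so p* = $69 and q* = 373.
With the tax collected from producers, supply shifts: qs = 5(p − 4.5) + 28.
Solving gives q = 363 with buyers paying $71.5 and producers receiving $67 (the $4.5 wedge).
Revenue = t · Q = 4.5 · 363 = $1633.5.

Tax revenue = $1633.5 hundred.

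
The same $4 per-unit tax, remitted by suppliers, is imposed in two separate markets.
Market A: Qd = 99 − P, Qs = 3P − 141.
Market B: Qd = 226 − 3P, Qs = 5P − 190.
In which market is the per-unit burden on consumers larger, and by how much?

Market A, by $0.5.

Market A: pre-tax P* = $60, Q* = 39; post-tax Q = 36; per-unit burden on consumers = $3.
Market B: pre-tax P* = $52, Q* = 70; post-tax Q = 62.5; per-unit burden on consumers = $2.5.
Difference: $3 vs $2.5 → market A is larger by $0.5.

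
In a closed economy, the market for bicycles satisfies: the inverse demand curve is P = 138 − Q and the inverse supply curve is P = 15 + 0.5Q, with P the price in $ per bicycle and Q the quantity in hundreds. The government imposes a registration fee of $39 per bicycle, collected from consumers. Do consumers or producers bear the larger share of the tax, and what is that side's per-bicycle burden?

Rewrite in direct form: Qd = 138 − P and Qs = 2P − 30.
Without the tax, 138 − P = 2P − 30 gives 3P = 168, so P* = $56 and Q* = 82.
With the tax collected from consumers, demand (in seller-price terms) shifts: Qd = 138 − (P + 39).
New equilibrium: consumers pay $82, producers receive $43, Q = 56. (Wedge: Pb − Ps = 39.)
Per-bicycle burden: consumers $26, producers $13.
Consumers take the larger share because demand is less price-elastic here (demand slope 1 vs supply slope 2).
The less price-elastic side of the market bears the larger share of a per-unit tax.

Consumers bear the larger share: $26 per bicycle.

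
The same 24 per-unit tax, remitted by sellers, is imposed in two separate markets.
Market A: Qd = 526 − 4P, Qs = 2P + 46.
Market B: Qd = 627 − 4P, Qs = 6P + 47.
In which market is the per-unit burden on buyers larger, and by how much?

Market A: pre-tax P* = 80, Q* = 206; post-tax Q = 174; per-unit burden on buyers = 8.
Market B: pre-tax P* = 58, Q* = 395; post-tax Q = 337.4; per-unit burden on buyers = 14.4.
Difference: 8 vs 14.4 → market B is larger by 6.4.

Market B, by 6.4.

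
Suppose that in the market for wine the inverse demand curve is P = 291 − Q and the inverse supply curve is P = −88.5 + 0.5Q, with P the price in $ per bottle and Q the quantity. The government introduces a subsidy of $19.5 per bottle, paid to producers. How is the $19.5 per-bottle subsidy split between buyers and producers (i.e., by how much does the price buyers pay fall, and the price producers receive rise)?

Buyers gain $13 per bottle; producers gain $6.5 per bottle.

Inverting to Q(P) form: Qd = 291 − P; Qs = 2P + 177.
Without the subsidy, 291 − P = 2P + 177 gives 3P = 114, so P* = $38 and Q* = 253.
With a per-unit subsidy paid to producers, each receives P + 19.5 per unit sold, so supply becomes Qs = 2(P + 19.5) + 177.
New equilibrium: buyers pay $25, producers receive $44.5, Q = 266. (Wedge: Pb − Ps = −19.5.)
Gain to buyers: $13; to producers: $6.5. (They sum to $19.5.)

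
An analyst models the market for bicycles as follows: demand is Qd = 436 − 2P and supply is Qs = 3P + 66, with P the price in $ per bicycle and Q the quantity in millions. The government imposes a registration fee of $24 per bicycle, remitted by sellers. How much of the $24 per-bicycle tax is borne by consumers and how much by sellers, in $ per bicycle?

Consumers bear $14.4 per bicycle; sellers bear $9.6 per bicycle.

Without the tax, 436 − 2P = 3P + 66 gives 5P = 370, so P* = $74 and Q* = 288.
With the tax collected from sellers, supply shifts: Qs = 3(P − 24) + 66.
Solving gives Q = 259.2 with consumers paying $88.4 and sellers receiving $64.4 (the $24 wedge).
Burden on consumers: $14.4; on sellers: $9.6. (They sum to $24.)
The less price-elastic side of the market bears the larger share of a per-unit tax.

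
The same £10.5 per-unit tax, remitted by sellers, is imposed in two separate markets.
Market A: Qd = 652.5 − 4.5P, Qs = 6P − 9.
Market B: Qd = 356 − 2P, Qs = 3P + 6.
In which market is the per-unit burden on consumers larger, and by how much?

Market A: pre-tax P* = £63, Q* = 369; post-tax Q = 342; per-unit burden on consumers = £6.
Market B: pre-tax P* = £70, Q* = 216; post-tax Q = 203.4; per-unit burden on consumers = £6.3.
Difference: £6 vs £6.3 → market B is larger by £0.3.

Market B, by £0.3.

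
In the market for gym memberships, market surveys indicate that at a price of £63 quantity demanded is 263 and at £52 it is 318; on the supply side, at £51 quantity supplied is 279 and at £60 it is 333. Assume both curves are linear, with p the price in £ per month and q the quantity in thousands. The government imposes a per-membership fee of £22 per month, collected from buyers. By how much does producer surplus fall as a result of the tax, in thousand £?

Demand slope: (318 − 263)/(52 − 63) = -5, so qd = 578 − 5p.
Supply slope: (333 − 279)/(60 − 51) = 6, so qs = 6p − 27.
Without the tax, 578 − 5p = 6p − 27 gives 11p = 605, so p* = £55 and q* = 303.
With the tax collected from buyers, demand (in seller-price terms) shifts: qd = 578 − 5(p + 22).
Solving gives q = 243 with buyers paying £67 and producers receiving £45 (the £22 wedge).
ΔPS is the trapezoid between Q = 243 and Q = 303 of height £10: ½ · (303 + 243) · 10 = £2730.

Producer surplus falls by £2730 thousand.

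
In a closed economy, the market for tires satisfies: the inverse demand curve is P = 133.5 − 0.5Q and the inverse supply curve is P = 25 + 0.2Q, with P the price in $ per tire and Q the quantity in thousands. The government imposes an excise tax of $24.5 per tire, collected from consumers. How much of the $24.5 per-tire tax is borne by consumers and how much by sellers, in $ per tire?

Rewrite in direct form: Qd = 267 − 2P and Qs = 5P − 125.
Before the tax: set 267 − 2P = 5P − 125 → P* = $56, Q* = 155.
With the tax collected from consumers, demand (in seller-price terms) shifts: Qd = 267 − 2(P + 24.5).
Solving gives Q = 120 with consumers paying $73.5 and sellers receiving $49 (the $24.5 wedge).
Burden on consumers: $17.5; on sellers: $7. (They sum to $24.5.)
The less price-elastic side of the market bears the larger share of a per-unit tax.

Consumers bear $17.5 per tire; sellers bear $7 per tire.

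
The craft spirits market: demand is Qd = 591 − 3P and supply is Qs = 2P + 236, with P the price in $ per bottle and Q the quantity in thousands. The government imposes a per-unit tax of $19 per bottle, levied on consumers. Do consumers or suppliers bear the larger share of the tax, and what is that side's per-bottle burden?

Suppliers bear the larger share: $11.4 per bottle.

Without the tax, 591 − 3P = 2P + 236 gives 5P = 355, so P* = $71 and Q* = 378.
With the tax collected from consumers, demand (in seller-price terms) shifts: Qd = 591 − 3(P + 19).
Solving gives Q = 355.2 with consumers paying $78.6 and suppliers receiving $59.6 (the $19 wedge).
Per-bottle burden: consumers $7.6, suppliers $11.4.
Suppliers take the larger share because supply is less price-elastic here (demand slope 3 vs supply slope 2).
The less price-elastic side of the market bears the larger share of a per-unit tax.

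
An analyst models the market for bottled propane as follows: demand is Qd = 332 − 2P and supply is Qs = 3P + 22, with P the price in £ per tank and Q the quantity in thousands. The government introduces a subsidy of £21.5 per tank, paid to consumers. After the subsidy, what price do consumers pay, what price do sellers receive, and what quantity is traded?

Before the subsidy: set 332 − 2P = 3P + 22 → P* = £62, Q* = 208.
With a per-unit subsidy paid to consumers, each effectively pays P − 21.5, so demand becomes Qd = 332 − 2(P − 21.5).
New equilibrium: consumers pay £49.1, sellers receive £70.6, Q = 233.8. (Wedge: Pb − Ps = −21.5.)

Consumers pay £49.1; sellers receive £70.6; quantity = 233.8.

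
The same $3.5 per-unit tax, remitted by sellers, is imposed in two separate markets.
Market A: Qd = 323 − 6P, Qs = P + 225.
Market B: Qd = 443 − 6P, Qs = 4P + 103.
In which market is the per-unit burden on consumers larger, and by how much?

Market B, by $0.9.

Market A: pre-tax P* = $14, Q* = 239; post-tax Q = 236; per-unit burden on consumers = $0.5.
Market B: pre-tax P* = $34, Q* = 239; post-tax Q = 230.6; per-unit burden on consumers = $1.4.
Difference: $0.5 vs $1.4 → market B is larger by $0.9.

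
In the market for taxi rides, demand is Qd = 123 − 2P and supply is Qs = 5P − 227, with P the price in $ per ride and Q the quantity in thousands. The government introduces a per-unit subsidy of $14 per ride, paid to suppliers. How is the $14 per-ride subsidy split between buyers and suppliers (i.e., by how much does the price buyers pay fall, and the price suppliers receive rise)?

Before the subsidy: set 123 − 2P = 5P − 227 → P* = $50, Q* = 23.
With a per-unit subsidy paid to suppliers, each receives P + 14 per unit sold, so supply becomes Qs = 5(P + 14) − 227.
New equilibrium: buyers pay $40, suppliers receive $54, Q = 43. (Wedge: Pb − Ps = −14.)
Gain to buyers: $10; to suppliers: $4. (They sum to $14.)

Buyers gain $10 per ride; suppliers gain $4 per ride.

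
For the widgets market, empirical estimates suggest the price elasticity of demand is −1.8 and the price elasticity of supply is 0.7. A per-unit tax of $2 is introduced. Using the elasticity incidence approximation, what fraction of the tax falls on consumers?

Incidence ratio: consumers' share ≈ εs / (εs + |εd|) = 0.7 / (0.7 + 1.8) = 0.28.
Supply is the less elastic side, so consumers bear the smaller share.

Consumers' share ≈ 0.28.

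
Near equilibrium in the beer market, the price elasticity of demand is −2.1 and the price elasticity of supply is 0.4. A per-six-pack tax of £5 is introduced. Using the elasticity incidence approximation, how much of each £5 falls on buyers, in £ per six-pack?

Buyers bear ≈ £0.8 per six-pack.

Incidence ratio: buyers' share ≈ εs / (εs + |εd|) = 0.4 / (0.4 + 2.1) = 0.16.
So buyers bear ≈ 0.16 × £5 = £0.8; suppliers bear £4.2.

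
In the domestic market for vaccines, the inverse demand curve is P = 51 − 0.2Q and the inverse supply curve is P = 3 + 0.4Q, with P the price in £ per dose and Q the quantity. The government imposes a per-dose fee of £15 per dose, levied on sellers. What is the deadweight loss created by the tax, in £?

Inverting to Q(P) form: Qd = 255 − 5P; Qs = 2.5P − 7.5.
Before the tax: set 255 − 5P = 2.5P − 7.5 → P* = £35, Q* = 80.
With the tax collected from sellers, supply shifts: Qs = 2.5(P − 15) − 7.5.
Solving gives Q = 55 with buyers paying £40 and sellers receiving £25 (the £15 wedge).
Quantity falls by |ΔQ| = |80 − 55| = 25.
DWL = ½ · t · |ΔQ| = ½ · 15 · 25 = £187.5.

Deadweight loss = £187.5.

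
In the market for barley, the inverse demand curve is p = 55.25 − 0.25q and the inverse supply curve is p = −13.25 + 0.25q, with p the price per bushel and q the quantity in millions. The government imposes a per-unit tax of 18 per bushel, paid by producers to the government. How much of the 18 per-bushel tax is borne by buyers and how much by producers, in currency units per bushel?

Rewrite in direct form: qd = 221 − 4p and qs = 4p + 53.
Before the tax: set 221 − 4p = 4p + 53 → p* = 21, q* = 137.
With the tax collected from producers, supply shifts: qs = 4(p − 18) + 53.
Solving gives q = 101 with buyers paying 30 and producers receiving 12 (the 18 wedge).
Burden on buyers: 9; on producers: 9. (They sum to 18.)
The less price-elastic side of the market bears the larger share of a per-unit tax.

Buyers bear 9 per bushel; producers bear 9 per bushel.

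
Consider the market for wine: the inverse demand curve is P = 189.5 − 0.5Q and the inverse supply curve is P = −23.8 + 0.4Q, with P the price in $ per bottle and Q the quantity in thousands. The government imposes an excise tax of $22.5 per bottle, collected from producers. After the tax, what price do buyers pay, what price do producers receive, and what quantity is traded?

Inverting to Q(P) form: Qd = 379 − 2P; Qs = 2.5P + 59.5.
Without the tax, 379 − 2P = 2.5P + 59.5 gives 4.5P = 319.5, so P* = $71 and Q* = 237.
With the tax collected from producers, supply shifts: Qs = 2.5(P − 22.5) + 59.5.
Solving gives Q = 212 with buyers paying $83.5 and producers receiving $61 (the $22.5 wedge).

Buyers pay $83.5; producers receive $61; quantity = 212.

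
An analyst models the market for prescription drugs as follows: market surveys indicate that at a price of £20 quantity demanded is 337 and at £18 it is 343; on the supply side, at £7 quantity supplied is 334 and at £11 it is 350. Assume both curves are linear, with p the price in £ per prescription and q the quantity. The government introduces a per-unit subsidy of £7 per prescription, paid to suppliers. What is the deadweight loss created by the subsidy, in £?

Demand slope: (343 − 337)/(18 − 20) = -3, so qd = 397 − 3p.
Supply slope: (350 − 334)/(11 − 7) = 4, so qs = 4p + 306.
Before the subsidy: set 397 − 3p = 4p + 306 → p* = £13, q* = 358.
With a per-unit subsidy paid to suppliers, each receives p + 7 per unit sold, so supply becomes qs = 4(p + 7) + 306.
Solving gives q = 370 with consumers paying £9 and suppliers receiving £16 (the £7 wedge).
Quantity rises by |ΔQ| = |358 − 370| = 12.
DWL = ½ · t · |ΔQ| = ½ · 7 · 12 = £42.

Deadweight loss = £42.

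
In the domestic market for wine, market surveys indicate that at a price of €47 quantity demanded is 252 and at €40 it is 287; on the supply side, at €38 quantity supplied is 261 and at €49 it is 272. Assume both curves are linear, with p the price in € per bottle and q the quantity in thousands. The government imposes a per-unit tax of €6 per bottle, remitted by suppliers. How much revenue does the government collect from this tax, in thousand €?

Demand slope: (287 − 252)/(40 − 47) = -5, so qd = 487 − 5p.
Supply slope: (272 − 261)/(49 − 38) = 1, so qs = p + 223.
Without the tax, 487 − 5p = p + 223 gives 6p = 264, so p* = €44 and q* = 267.
With the tax collected from suppliers, supply shifts: qs = (p − 6) + 223.
Solving gives q = 262 with buyers paying €45 and suppliers receiving €39 (the €6 wedge).
Revenue = t · Q = 6 · 262 = €1572.

Tax revenue = €1572 thousand.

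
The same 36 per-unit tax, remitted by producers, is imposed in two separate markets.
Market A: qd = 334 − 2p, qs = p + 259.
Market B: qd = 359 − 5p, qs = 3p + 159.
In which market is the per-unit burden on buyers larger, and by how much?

Market B, by 1.5.

Market A: pre-tax p* = 25, q* = 284; post-tax q = 260; per-unit burden on buyers = 12.
Market B: pre-tax p* = 25, q* = 234; post-tax q = 166.5; per-unit burden on buyers = 13.5.
Difference: 12 vs 13.5 → market B is larger by 1.5.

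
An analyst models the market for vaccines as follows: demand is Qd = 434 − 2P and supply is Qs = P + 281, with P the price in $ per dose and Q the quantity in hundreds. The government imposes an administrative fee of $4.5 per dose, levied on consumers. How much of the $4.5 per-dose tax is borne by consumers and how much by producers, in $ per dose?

Before the tax: set 434 − 2P = P + 281 → P* = $51, Q* = 332.
With the tax collected from consumers, demand (in seller-price terms) shifts: Qd = 434 − 2(P + 4.5).
Solving gives Q = 329 with consumers paying $52.5 and producers receiving $48 (the $4.5 wedge).
Burden on consumers: $1.5; on producers: $3. (They sum to $4.5.)
The less price-elastic side of the market bears the larger share of a per-unit tax.

Consumers bear $1.5 per dose; producers bear $3 per dose.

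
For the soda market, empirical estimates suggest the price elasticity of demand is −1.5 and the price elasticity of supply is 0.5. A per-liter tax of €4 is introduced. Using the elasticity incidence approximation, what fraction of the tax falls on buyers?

Incidence ratio: buyers' share ≈ εs / (εs + |εd|) = 0.5 / (0.5 + 1.5) = 0.25.
Supply is the less elastic side, so buyers bear the smaller share.

Buyers' share ≈ 0.25.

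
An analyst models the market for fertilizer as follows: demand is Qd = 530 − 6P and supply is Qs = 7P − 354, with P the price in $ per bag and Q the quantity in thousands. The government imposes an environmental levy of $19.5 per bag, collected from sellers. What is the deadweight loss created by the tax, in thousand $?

Without the tax, 530 − 6P = 7P − 354 gives 13P = 884, so P* = $68 and Q* = 122.
With the tax collected from sellers, supply shifts: Qs = 7(P − 19.5) − 354.
Solving gives Q = 59 with consumers paying $78.5 and sellers receiving $59 (the $19.5 wedge).
Quantity falls by |ΔQ| = |122 − 59| = 63.
DWL = ½ · t · |ΔQ| = ½ · 19.5 · 63 = $614.25.

Deadweight loss = $614.25 thousand.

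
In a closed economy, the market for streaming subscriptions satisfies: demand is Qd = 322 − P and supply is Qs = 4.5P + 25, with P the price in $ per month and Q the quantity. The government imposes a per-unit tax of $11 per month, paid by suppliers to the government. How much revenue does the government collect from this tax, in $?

Tax revenue = $2849.

Without the tax, 322 − P = 4.5P + 25 gives 5.5P = 297, so P* = $54 and Q* = 268.
With the tax collected from suppliers, supply shifts: Qs = 4.5(P − 11) + 25.
Solving gives Q = 259 with buyers paying $63 and suppliers receiving $52 (the $11 wedge).
Revenue = t · Q = 11 · 259 = $2849.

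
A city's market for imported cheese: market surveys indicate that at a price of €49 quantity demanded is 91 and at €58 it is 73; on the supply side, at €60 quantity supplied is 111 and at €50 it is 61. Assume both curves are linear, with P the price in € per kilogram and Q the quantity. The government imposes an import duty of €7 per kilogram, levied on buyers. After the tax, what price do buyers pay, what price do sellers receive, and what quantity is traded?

Demand slope: (73 − 91)/(58 − 49) = -2, so Qd = 189 − 2P.
Supply slope: (61 − 111)/(50 − 60) = 5, so Qs = 5P − 189.
Without the tax, 189 − 2P = 5P − 189 gives 7P = 378, so P* = €54 and Q* = 81.
With the tax collected from buyers, demand (in seller-price terms) shifts: Qd = 189 − 2(P + 7).
Solving gives Q = 71 with buyers paying €59 and sellers receiving €52 (the €7 wedge).

Buyers pay €59; sellers receive €52; quantity = 71.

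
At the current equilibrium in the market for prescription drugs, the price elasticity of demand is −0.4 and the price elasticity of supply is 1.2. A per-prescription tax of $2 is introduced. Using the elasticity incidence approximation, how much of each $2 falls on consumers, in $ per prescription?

Consumers bear ≈ $1.5 per prescription.

Incidence ratio: consumers' share ≈ εs / (εs + |εd|) = 1.2 / (1.2 + 0.4) = 0.75.
So consumers bear ≈ 0.75 × $2 = $1.5; sellers bear $0.5.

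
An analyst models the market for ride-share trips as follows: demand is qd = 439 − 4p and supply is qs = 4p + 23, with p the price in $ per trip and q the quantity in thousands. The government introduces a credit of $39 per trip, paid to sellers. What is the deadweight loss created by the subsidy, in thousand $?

Deadweight loss = $1521 thousand.

Without the subsidy, 439 − 4p = 4p + 23 gives 8p = 416, so p* = $52 and q* = 231.
With a per-unit subsidy paid to sellers, each receives p + 39 per unit sold, so supply becomes qs = 4(p + 39) + 23.
New equilibrium: buyers pay $32.5, sellers receive $71.5, q = 309. (Wedge: pb − ps = −39.)
Quantity rises by |ΔQ| = |231 − 309| = 78.
DWL = ½ · t · |ΔQ| = ½ · 39 · 78 = $1521.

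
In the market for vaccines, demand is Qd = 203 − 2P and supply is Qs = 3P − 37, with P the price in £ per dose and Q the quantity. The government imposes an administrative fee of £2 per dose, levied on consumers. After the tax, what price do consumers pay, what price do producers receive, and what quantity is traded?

Before the tax: set 203 − 2P = 3P − 37 → P* = £48, Q* = 107.
With the tax collected from consumers, demand (in seller-price terms) shifts: Qd = 203 − 2(P + 2).
Solving gives Q = 104.6 with consumers paying £49.2 and producers receiving £47.2 (the £2 wedge).

Consumers pay £49.2; producers receive £47.2; quantity = 104.6.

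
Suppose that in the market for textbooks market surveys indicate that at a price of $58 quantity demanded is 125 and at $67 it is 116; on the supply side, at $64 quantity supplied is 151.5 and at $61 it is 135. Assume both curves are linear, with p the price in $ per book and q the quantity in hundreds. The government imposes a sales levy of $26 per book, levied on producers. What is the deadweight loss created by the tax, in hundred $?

Demand slope: (116 − 125)/(67 − 58) = -1, so qd = 183 − p.
Supply slope: (135 − 151.5)/(61 − 64) = 5.5, so qs = 5.5p − 200.5.
Without the tax, 183 − p = 5.5p − 200.5 gives 6.5p = 383.5, so p* = $59 and q* = 124.
With the tax collected from producers, supply shifts: qs = 5.5(p − 26) − 200.5.
Solving gives q = 102 with consumers paying $81 and producers receiving $55 (the $26 wedge).
Quantity falls by |ΔQ| = |124 − 102| = 22.
DWL = ½ · t · |ΔQ| = ½ · 26 · 22 = $286.

Deadweight loss = $286 hundred.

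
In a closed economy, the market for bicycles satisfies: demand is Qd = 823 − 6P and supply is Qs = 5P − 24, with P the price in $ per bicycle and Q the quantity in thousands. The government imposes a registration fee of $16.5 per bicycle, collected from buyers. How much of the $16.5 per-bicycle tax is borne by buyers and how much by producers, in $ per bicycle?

Buyers bear $7.5 per bicycle; producers bear $9 per bicycle.

Without the tax, 823 − 6P = 5P − 24 gives 11P = 847, so P* = $77 and Q* = 361.
With the tax collected from buyers, demand (in seller-price terms) shifts: Qd = 823 − 6(P + 16.5).
New equilibrium: buyers pay $84.5, producers receive $68, Q = 316. (Wedge: Pb − Ps = 16.5.)
Burden on buyers: $7.5; on producers: $9. (They sum to $16.5.)
The less price-elastic side of the market bears the larger share of a per-unit tax.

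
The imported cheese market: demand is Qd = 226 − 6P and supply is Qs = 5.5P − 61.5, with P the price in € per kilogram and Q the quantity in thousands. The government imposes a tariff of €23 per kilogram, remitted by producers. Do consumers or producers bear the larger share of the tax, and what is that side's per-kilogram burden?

Producers bear the larger share: €12 per kilogram.

Without the tax, 226 − 6P = 5.5P − 61.5 gives 11.5P = 287.5, so P* = €25 and Q* = 76.
With the tax collected from producers, supply shifts: Qs = 5.5(P − 23) − 61.5.
New equilibrium: consumers pay €36, producers receive €13, Q = 10. (Wedge: Pb − Ps = 23.)
Per-kilogram burden: consumers €11, producers €12.
Producers take the larger share because supply is less price-elastic here (demand slope 6 vs supply slope 5.5).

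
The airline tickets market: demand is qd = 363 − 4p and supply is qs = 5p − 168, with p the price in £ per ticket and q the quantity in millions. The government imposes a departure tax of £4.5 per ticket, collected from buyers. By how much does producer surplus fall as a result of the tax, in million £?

Without the tax, 363 − 4p = 5p − 168 gives 9p = 531, so p* = £59 and q* = 127.
With the tax collected from buyers, demand (in seller-price terms) shifts: qd = 363 − 4(p + 4.5).
Solving gives q = 117 with buyers paying £61.5 and producers receiving £57 (the £4.5 wedge).
ΔPS is the trapezoid between Q = 117 and Q = 127 of height £2: ½ · (127 + 117) · 2 = £244.

Producer surplus falls by £244 million.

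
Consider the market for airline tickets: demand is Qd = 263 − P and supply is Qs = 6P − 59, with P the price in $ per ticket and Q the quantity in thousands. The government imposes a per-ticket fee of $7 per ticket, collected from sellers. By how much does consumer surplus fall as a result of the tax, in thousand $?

Before the tax: set 263 − P = 6P − 59 → P* = $46, Q* = 217.
With the tax collected from sellers, supply shifts: Qs = 6(P − 7) − 59.
Solving gives Q = 211 with consumers paying $52 and sellers receiving $45 (the $7 wedge).
ΔCS is the trapezoid between Q = 211 and Q = 217 of height $6: ½ · (217 + 211) · 6 = $1284.

Consumer surplus falls by $1284 thousand.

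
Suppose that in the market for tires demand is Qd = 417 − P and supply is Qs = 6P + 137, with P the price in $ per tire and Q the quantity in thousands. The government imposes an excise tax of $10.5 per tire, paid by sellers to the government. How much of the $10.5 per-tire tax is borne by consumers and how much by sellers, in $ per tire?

Without the tax, 417 − P = 6P + 137 gives 7P = 280, so P* = $40 and Q* = 377.
With the tax collected from sellers, supply shifts: Qs = 6(P − 10.5) + 137.
Solving gives Q = 368 with consumers paying $49 and sellers receiving $38.5 (the $10.5 wedge).
Burden on consumers: $9; on sellers: $1.5. (They sum to $10.5.)
The less price-elastic side of the market bears the larger share of a per-unit tax.

Consumers bear $9 per tire; sellers bear $1.5 per tire.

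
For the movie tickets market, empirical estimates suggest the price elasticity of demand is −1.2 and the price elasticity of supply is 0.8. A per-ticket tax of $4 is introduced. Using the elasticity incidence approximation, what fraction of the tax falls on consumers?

Incidence ratio: consumers' share ≈ εs / (εs + |εd|) = 0.8 / (0.8 + 1.2) = 0.4.
Supply is the less elastic side, so consumers bear the smaller share.

Consumers' share ≈ 0.4.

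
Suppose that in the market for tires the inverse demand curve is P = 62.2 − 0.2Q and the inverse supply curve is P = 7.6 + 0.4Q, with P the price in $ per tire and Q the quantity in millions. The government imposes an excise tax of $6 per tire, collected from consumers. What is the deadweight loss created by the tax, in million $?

Deadweight loss = $30 million.

Rewrite in direct form: Qd = 311 − 5P and Qs = 2.5P − 19.
Before the tax: set 311 − 5P = 2.5P − 19 → P* = $44, Q* = 91.
With the tax collected from consumers, demand (in seller-price terms) shifts: Qd = 311 − 5(P + 6).
Solving gives Q = 81 with consumers paying $46 and producers receiving $40 (the $6 wedge).
Quantity falls by |ΔQ| = |91 − 81| = 10.
DWL = ½ · t · |ΔQ| = ½ · 6 · 10 = $30.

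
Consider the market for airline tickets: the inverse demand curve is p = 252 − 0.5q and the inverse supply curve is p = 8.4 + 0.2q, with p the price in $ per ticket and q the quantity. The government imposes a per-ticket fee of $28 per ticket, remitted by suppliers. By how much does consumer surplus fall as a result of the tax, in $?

Rewrite in direct form: qd = 504 − 2p and qs = 5p − 42.
Without the tax, 504 − 2p = 5p − 42 gives 7p = 546, so p* = $78 and q* = 348.
With the tax collected from suppliers, supply shifts: qs = 5(p − 28) − 42.
Solving gives q = 308 with consumers paying $98 and suppliers receiving $70 (the $28 wedge).
ΔCS is the trapezoid between Q = 308 and Q = 348 of height $20: ½ · (348 + 308) · 20 = $6560.

Consumer surplus falls by $6560.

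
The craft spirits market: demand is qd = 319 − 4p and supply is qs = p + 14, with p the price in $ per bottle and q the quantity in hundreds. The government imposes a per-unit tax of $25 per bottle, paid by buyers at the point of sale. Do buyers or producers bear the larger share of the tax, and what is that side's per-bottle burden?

Producers bear the larger share: $20 per bottle.

Before the tax: set 319 − 4p = p + 14 → p* = $61, q* = 75.
With the tax collected from buyers, demand (in seller-price terms) shifts: qd = 319 − 4(p + 25).
New equilibrium: buyers pay $66, producers receive $41, q = 55. (Wedge: pb − ps = 25.)
Per-bottle burden: buyers $5, producers $20.
Producers take the larger share because supply is less price-elastic here (demand slope 4 vs supply slope 1).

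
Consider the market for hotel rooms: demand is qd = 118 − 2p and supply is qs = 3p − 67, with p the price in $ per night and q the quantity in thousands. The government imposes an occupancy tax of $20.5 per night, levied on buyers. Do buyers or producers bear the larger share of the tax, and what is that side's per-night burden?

Without the tax, 118 − 2p = 3p − 67 gives 5p = 185, so p* = $37 and q* = 44.
With the tax collected from buyers, demand (in seller-price terms) shifts: qd = 118 − 2(p + 20.5).
Solving gives q = 19.4 with buyers paying $49.3 and producers receiving $28.8 (the $20.5 wedge).
Per-night burden: buyers $12.3, producers $8.2.
Buyers take the larger share because demand is less price-elastic here (demand slope 2 vs supply slope 3).
The less price-elastic side of the market bears the larger share of a per-unit tax.

Buyers bear the larger share: $12.3 per night.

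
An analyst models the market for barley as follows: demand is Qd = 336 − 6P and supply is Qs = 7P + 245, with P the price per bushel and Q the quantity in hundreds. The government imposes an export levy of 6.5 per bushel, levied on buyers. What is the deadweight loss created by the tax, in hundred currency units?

Before the tax: set 336 − 6P = 7P + 245 → P* = 7, Q* = 294.
With the tax collected from buyers, demand (in seller-price terms) shifts: Qd = 336 − 6(P + 6.5).
New equilibrium: buyers pay 10.5, sellers receive 4, Q = 273. (Wedge: Pb − Ps = 6.5.)
Quantity falls by |ΔQ| = |294 − 273| = 21.
DWL = ½ · t · |ΔQ| = ½ · 6.5 · 21 = 68.25.

Deadweight loss = 68.25 hundred.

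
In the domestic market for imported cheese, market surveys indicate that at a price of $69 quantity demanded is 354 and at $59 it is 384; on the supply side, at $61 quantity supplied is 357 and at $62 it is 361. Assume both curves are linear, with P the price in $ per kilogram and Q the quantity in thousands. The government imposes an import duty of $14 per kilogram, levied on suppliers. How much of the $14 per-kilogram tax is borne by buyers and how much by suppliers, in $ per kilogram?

Demand slope: (384 − 354)/(59 − 69) = -3, so Qd = 561 − 3P.
Supply slope: (361 − 357)/(62 − 61) = 4, so Qs = 4P + 113.
Without the tax, 561 − 3P = 4P + 113 gives 7P = 448, so P* = $64 and Q* = 369.
With the tax collected from suppliers, supply shifts: Qs = 4(P − 14) + 113.
Solving gives Q = 345 with buyers paying $72 and suppliers receiving $58 (the $14 wedge).
Burden on buyers: $8; on suppliers: $6. (They sum to $14.)

Buyers bear $8 per kilogram; suppliers bear $6 per kilogram.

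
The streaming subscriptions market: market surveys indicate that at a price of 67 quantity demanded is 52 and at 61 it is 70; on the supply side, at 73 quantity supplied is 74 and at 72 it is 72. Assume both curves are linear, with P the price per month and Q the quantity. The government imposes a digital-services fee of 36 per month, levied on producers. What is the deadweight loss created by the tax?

Demand slope: (70 − 52)/(61 − 67) = -3, so Qd = 253 − 3P.
Supply slope: (72 − 74)/(72 − 73) = 2, so Qs = 2P − 72.
Before the tax: set 253 − 3P = 2P − 72 → P* = 65, Q* = 58.
With the tax collected from producers, supply shifts: Qs = 2(P − 36) − 72.
New equilibrium: buyers pay 79.4, producers receive 43.4, Q = 14.8. (Wedge: Pb − Ps = 36.)
Quantity falls by |ΔQ| = |58 − 14.8| = 43.2.
DWL = ½ · t · |ΔQ| = ½ · 36 · 43.2 = 777.6.

Deadweight loss = 777.6.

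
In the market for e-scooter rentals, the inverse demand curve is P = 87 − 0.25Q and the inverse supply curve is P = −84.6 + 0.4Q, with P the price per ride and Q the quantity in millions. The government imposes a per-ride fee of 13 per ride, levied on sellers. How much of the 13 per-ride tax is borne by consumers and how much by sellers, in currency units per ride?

Consumers bear 5 per ride; sellers bear 8 per ride.

Rewrite in direct form: Qd = 348 − 4P and Qs = 2.5P + 211.5.
Before the tax: set 348 − 4P = 2.5P + 211.5 → P* = 21, Q* = 264.
With the tax collected from sellers, supply shifts: Qs = 2.5(P − 13) + 211.5.
Solving gives Q = 244 with consumers paying 26 and sellers receiving 13 (the 13 wedge).
Burden on consumers: 5; on sellers: 8. (They sum to 13.)
The less price-elastic side of the market bears the larger share of a per-unit tax.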